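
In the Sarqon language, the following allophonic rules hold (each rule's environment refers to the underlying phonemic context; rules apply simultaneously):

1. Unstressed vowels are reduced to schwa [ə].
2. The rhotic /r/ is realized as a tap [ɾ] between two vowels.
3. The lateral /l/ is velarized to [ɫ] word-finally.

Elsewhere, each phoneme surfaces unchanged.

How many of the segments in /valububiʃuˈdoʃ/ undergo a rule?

5

Segments that undergo a rule: /a/ → [ə] (rule 1); /u/ → [ə] (rule 1); /u/ → [ə] (rule 1); /i/ → [ə] (rule 1); /u/ → [ə] (rule 1).
All other segments surface unchanged.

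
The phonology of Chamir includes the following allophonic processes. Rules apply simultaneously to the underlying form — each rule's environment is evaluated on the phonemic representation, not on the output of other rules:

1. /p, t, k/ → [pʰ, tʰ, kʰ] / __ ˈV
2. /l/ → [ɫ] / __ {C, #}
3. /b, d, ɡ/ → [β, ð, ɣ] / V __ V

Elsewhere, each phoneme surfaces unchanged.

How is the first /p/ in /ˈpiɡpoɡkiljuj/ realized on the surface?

/p/ (word-initial): immediately before a stressed vowel, so rule 1 applies → [pʰ].

[pʰ]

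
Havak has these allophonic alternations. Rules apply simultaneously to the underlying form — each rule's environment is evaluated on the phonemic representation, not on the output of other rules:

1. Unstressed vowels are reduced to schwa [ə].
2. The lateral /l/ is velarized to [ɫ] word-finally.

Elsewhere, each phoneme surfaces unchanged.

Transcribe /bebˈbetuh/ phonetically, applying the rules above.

[bəbˈbetəh]

/b/ stays [b].
/e/ meets the environment for rule 1 (in an unstressed syllable) → [ə].
/b/ (between /e/ and /b/) is unaffected → [b].
/b/ (between /b/ and /e/) is unaffected → [b].
/e/ (between /b/ and /t/) is in the target of rule 1 but the environment (in an unstressed syllable) is not met → [e].
/t/ — not in any rule's target class → [t].
/u/ (between /t/ and /h/): in an unstressed syllable, so rule 1 applies → [ə].
/h/ — not in any rule's target class → [h].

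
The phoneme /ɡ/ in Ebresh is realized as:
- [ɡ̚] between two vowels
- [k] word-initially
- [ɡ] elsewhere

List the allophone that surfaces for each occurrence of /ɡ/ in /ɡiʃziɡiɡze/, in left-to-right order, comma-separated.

Occurrence 1 (position 1): word-initially → [k].
Occurrence 2 (position 6): between two vowels → [ɡ̚].
Occurrence 3 (position 8): no conditioning environment matches → elsewhere allophone [ɡ].

[k], [ɡ̚], [ɡ]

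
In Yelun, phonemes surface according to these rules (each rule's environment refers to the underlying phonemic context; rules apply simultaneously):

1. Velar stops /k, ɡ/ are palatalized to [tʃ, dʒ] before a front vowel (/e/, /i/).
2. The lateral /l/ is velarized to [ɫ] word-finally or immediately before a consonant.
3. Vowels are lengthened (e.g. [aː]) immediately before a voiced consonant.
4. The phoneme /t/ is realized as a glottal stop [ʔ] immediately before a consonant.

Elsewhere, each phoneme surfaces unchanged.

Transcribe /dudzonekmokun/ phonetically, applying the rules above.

[duːdzoːnekmokuːn]

/d/ (word-initial) is unaffected → [d].
/u/ (between /d/ and /d/): before a voiced consonant, so rule 3 applies → [uː].
/d/ — not in any rule's target class → [d].
/z/ — not in any rule's target class → [z].
Rule 3 applies to /o/ (between /z/ and /n/: before a voiced consonant) → [oː].
/n/ — not in any rule's target class → [n].
/e/ (between /n/ and /k/) is in the target of rule 3 but the environment (before a voiced consonant) is not met → [e].
/k/ (between /e/ and /m/): rule 1 targets it, but not before a front vowel → unchanged [k].
/m/ stays [m].
/o/ (between /m/ and /k/) fails the environment for rule 3, so it stays [o].
/k/ (between /o/ and /u/) is in the target of rule 1 but the environment (before a front vowel) is not met → [k].
/u/ meets the environment for rule 3 (before a voiced consonant) → [uː].
/n/ (word-final) is unaffected → [n].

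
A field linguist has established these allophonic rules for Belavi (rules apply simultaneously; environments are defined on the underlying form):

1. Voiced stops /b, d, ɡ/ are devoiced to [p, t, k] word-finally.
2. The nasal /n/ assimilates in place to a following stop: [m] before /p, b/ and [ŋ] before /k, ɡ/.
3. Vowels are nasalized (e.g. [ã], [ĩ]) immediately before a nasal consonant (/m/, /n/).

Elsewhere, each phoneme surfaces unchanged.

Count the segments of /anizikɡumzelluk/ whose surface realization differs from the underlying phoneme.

Segments that undergo a rule: /a/ → [ã] (rule 3); /u/ → [ũ] (rule 3).
All other segments surface unchanged.

2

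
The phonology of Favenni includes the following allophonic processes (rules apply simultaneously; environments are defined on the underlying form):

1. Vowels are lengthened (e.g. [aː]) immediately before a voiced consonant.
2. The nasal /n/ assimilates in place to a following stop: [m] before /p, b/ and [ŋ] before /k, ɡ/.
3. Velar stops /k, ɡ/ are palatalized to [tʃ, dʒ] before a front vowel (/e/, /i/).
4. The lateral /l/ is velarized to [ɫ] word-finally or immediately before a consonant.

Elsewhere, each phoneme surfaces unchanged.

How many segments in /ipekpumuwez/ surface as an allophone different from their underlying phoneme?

Segments that undergo a rule: /u/ → [uː] (rule 1); /u/ → [uː] (rule 1); /e/ → [eː] (rule 1).
All other segments surface unchanged.

3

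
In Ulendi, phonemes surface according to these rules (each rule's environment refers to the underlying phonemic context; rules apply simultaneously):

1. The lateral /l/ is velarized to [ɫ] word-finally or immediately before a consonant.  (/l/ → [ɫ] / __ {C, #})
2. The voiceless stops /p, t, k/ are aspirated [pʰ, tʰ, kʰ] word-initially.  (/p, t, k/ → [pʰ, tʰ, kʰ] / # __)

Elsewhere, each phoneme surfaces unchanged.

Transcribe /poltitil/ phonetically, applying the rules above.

/p/ meets the environment for rule 2 (word-initially) → [pʰ].
/o/ (between /p/ and /l/) is unaffected → [o].
/l/ meets the environment for rule 1 (word-finally or immediately before a consonant) → [ɫ].
/t/ (between /l/ and /i/) is in the target of rule 2 but the environment (word-initially) is not met → [t].
/i/ (between /t/ and /t/) is unaffected → [i].
/t/ (between /i/ and /i/) is in the target of rule 2 but the environment (word-initially) is not met → [t].
/i/ stays [i].
/l/ meets the environment for rule 1 (word-finally or immediately before a consonant) → [ɫ].

[pʰoɫtitiɫ]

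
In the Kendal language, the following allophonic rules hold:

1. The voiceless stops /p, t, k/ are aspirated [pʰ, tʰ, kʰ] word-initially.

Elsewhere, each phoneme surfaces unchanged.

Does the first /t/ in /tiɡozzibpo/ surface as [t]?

/t/ (word-initial) occurs word-initially → [tʰ] by rule 1.
The actual realization is [tʰ], not [t].

No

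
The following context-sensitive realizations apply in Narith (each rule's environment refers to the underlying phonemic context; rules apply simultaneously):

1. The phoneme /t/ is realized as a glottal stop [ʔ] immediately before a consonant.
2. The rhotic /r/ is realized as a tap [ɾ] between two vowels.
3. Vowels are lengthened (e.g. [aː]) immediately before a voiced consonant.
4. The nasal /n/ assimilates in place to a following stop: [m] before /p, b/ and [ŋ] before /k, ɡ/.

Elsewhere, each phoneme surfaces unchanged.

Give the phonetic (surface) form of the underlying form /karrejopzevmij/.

/k/ — not in any rule's target class → [k].
/a/ — between /k/ and /r/, before a voiced consonant — surfaces as [aː] (rule 3).
/r/ (between /a/ and /r/) fails the environment for rule 2, so it stays [r].
/r/ (between /r/ and /e/): rule 2 targets it, but not between two vowels → unchanged [r].
/e/ — between /r/ and /j/, before a voiced consonant — surfaces as [eː] (rule 3).
/j/ stays [j].
/o/ — between /j/ and /p/; rule 3 does not apply here → [o].
/p/ stays [p].
/z/ (between /p/ and /e/) is unaffected → [z].
/e/ (between /z/ and /v/) occurs before a voiced consonant → [eː] by rule 3.
/v/ — not in any rule's target class → [v].
/m/ stays [m].
/i/ (between /m/ and /j/) occurs before a voiced consonant → [iː] by rule 3.
/j/ (word-final): no rule targets it → [j].

[kaːrreːjopzeːvmiːj]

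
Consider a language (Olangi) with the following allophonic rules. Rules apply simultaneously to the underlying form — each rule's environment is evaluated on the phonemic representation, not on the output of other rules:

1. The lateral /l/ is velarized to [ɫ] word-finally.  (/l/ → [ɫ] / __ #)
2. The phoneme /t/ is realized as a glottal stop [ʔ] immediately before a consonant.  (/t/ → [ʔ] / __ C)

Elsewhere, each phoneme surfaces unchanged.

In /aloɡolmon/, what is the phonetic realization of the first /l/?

[l]

/l/ (between /a/ and /o/): rule 1 targets it, but not word-finally → unchanged [l].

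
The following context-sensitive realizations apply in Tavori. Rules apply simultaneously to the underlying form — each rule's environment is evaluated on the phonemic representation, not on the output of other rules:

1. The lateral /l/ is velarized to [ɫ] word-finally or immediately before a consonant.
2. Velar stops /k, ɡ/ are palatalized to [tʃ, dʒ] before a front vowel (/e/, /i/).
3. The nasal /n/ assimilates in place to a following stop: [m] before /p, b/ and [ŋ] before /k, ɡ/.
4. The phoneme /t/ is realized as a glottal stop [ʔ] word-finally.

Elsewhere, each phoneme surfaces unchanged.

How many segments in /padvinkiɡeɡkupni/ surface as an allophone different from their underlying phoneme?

Segments that undergo a rule: /n/ → [ŋ] (rule 3); /k/ → [tʃ] (rule 2); /ɡ/ → [dʒ] (rule 2).
All other segments surface unchanged.

3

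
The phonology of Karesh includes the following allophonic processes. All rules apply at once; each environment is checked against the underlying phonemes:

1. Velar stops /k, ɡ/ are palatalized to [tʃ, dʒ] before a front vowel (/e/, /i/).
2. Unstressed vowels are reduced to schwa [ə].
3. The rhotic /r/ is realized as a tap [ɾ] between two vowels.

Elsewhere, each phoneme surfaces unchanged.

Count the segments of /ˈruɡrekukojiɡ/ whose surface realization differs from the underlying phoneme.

Segments that undergo a rule: /e/ → [ə] (rule 2); /u/ → [ə] (rule 2); /o/ → [ə] (rule 2); /i/ → [ə] (rule 2).
All other segments surface unchanged.

4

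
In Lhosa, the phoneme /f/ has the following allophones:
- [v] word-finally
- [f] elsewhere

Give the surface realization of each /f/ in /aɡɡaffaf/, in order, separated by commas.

Occurrence 1 (position 5): no conditioning environment matches → elsewhere allophone [f].
Occurrence 2 (position 6): no conditioning environment matches → elsewhere allophone [f].
Occurrence 3 (position 8): word-finally → [v].

[f], [f], [v]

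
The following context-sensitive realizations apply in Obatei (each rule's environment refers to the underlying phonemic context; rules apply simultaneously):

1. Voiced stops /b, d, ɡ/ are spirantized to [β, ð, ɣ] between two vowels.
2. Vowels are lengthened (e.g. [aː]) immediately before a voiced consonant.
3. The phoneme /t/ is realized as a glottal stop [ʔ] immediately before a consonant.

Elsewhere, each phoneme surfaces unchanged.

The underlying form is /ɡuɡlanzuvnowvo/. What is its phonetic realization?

[ɡuːɡlaːnzuːvnoːwvo]

/ɡ/ — word-initial; rule 1 does not apply here → [ɡ].
/u/ meets the environment for rule 2 (before a voiced consonant) → [uː].
/ɡ/ (between /u/ and /l/) is in the target of rule 1 but the environment (between two vowels) is not met → [ɡ].
/l/ (between /ɡ/ and /a/): no rule targets it → [l].
/a/ meets the environment for rule 2 (before a voiced consonant) → [aː].
/n/ (between /a/ and /z/) is unaffected → [n].
/z/ (between /n/ and /u/) is unaffected → [z].
/u/ (between /z/ and /v/): before a voiced consonant, so rule 2 applies → [uː].
/v/ (between /u/ and /n/): no rule targets it → [v].
/n/ stays [n].
/o/ (between /n/ and /w/): before a voiced consonant, so rule 2 applies → [oː].
/w/ stays [w].
/v/ (between /w/ and /o/): no rule targets it → [v].
/o/ (word-final): rule 2 targets it, but not before a voiced consonant → unchanged [o].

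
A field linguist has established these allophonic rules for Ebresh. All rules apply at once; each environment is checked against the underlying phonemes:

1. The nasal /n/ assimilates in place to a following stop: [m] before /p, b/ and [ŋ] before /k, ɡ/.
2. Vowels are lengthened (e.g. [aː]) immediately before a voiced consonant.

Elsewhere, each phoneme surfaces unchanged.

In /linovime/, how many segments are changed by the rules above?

3

Segments that undergo a rule: /i/ → [iː] (rule 2); /o/ → [oː] (rule 2); /i/ → [iː] (rule 2).
All other segments surface unchanged.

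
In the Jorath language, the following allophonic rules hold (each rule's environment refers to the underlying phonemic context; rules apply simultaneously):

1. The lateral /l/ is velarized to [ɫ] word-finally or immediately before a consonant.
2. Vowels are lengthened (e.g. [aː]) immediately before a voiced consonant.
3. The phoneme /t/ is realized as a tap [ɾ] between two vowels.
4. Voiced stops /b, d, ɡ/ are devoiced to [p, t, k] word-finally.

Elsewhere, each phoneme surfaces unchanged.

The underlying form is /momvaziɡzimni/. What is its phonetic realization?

/m/ (word-initial) is unaffected → [m].
/o/ (between /m/ and /m/): before a voiced consonant, so rule 2 applies → [oː].
/m/ (between /o/ and /v/) is unaffected → [m].
/v/ — not in any rule's target class → [v].
/a/ — between /v/ and /z/, before a voiced consonant — surfaces as [aː] (rule 2).
/z/ (between /a/ and /i/) is unaffected → [z].
Rule 2 applies to /i/ (between /z/ and /ɡ/: before a voiced consonant) → [iː].
/ɡ/ — between /i/ and /z/; rule 4 does not apply here → [ɡ].
/z/ (between /ɡ/ and /i/) is unaffected → [z].
/i/ (between /z/ and /m/): before a voiced consonant, so rule 2 applies → [iː].
/m/ — not in any rule's target class → [m].
/n/ (between /m/ and /i/): no rule targets it → [n].
/i/ (word-final) fails the environment for rule 2, so it stays [i].

[moːmvaːziːɡziːmni]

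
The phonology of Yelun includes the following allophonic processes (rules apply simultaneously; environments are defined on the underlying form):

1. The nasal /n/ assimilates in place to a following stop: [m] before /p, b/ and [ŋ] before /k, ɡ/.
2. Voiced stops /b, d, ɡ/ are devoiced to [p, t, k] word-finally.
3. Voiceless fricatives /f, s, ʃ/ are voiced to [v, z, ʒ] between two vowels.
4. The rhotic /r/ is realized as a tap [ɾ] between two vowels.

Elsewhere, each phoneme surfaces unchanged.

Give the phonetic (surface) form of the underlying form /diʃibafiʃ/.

[diʒibaviʃ]

/d/ (word-initial) is in the target of rule 2 but the environment (word-finally) is not met → [d].
/i/ stays [i].
/ʃ/ (between /i/ and /i/) occurs between two vowels → [ʒ] by rule 3.
/i/ — not in any rule's target class → [i].
/b/ (between /i/ and /a/): rule 2 targets it, but not word-finally → unchanged [b].
/a/ — not in any rule's target class → [a].
/f/ — between /a/ and /i/, between two vowels — surfaces as [v] (rule 3).
/i/ (between /f/ and /ʃ/) is unaffected → [i].
/ʃ/ (word-final) fails the environment for rule 3, so it stays [ʃ].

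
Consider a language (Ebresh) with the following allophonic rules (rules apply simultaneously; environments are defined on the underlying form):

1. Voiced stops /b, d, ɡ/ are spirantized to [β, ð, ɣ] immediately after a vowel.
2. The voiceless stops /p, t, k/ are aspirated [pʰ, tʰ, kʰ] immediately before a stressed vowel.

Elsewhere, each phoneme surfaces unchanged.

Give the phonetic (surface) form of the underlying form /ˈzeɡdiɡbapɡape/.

/z/ (word-initial) is unaffected → [z].
/e/ — not in any rule's target class → [e].
/ɡ/ (between /e/ and /d/): immediately after a vowel, so rule 1 applies → [ɣ].
/d/ (between /ɡ/ and /i/) fails the environment for rule 1, so it stays [d].
/i/ (between /d/ and /ɡ/): no rule targets it → [i].
/ɡ/ meets the environment for rule 1 (immediately after a vowel) → [ɣ].
/b/ — between /ɡ/ and /a/; rule 1 does not apply here → [b].
/a/ (between /b/ and /p/): no rule targets it → [a].
/p/ — between /a/ and /ɡ/; rule 2 does not apply here → [p].
/ɡ/ (between /p/ and /a/): rule 1 targets it, but not immediately after a vowel → unchanged [ɡ].
/a/ stays [a].
/p/ (between /a/ and /e/) fails the environment for rule 2, so it stays [p].
/e/ (word-final) is unaffected → [e].

[ˈzeɣdiɣbapɡape]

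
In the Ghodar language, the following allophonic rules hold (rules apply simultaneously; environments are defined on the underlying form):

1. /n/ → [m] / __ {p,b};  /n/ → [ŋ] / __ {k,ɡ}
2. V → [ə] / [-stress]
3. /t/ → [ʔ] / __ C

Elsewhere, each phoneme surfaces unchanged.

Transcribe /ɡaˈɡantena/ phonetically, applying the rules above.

[ɡəˈɡantənə]

/ɡ/ stays [ɡ].
/a/ (between /ɡ/ and /ɡ/): in an unstressed syllable, so rule 2 applies → [ə].
/ɡ/ (between /a/ and /a/) is unaffected → [ɡ].
/a/ — between /ɡ/ and /n/; rule 2 does not apply here → [a].
/n/ — between /a/ and /t/; rule 1 does not apply here → [n].
/t/ (between /n/ and /e/): rule 3 targets it, but not immediately before a consonant → unchanged [t].
/e/ (between /t/ and /n/): in an unstressed syllable, so rule 2 applies → [ə].
/n/ (between /e/ and /a/): rule 1 targets it, but not before a labial or velar stop → unchanged [n].
Rule 2 applies to /a/ (word-final: in an unstressed syllable) → [ə].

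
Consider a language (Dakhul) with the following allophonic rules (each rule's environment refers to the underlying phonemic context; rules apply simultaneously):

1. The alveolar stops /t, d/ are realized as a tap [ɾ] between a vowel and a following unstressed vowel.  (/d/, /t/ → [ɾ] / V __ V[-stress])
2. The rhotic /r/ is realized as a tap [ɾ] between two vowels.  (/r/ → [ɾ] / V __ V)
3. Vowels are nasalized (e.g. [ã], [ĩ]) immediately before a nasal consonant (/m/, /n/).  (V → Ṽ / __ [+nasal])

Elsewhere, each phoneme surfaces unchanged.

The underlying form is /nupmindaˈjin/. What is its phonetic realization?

[nupmĩndaˈjĩn]

/n/ — not in any rule's target class → [n].
/u/ (between /n/ and /p/) fails the environment for rule 3, so it stays [u].
/p/ stays [p].
/m/ (between /p/ and /i/): no rule targets it → [m].
/i/ meets the environment for rule 3 (before a nasal consonant) → [ĩ].
/n/ (between /i/ and /d/) is unaffected → [n].
/d/ (between /n/ and /a/) fails the environment for rule 1, so it stays [d].
/a/ — between /d/ and /j/; rule 3 does not apply here → [a].
/j/ (between /a/ and /i/) is unaffected → [j].
/i/ (between /j/ and /n/) occurs before a nasal consonant → [ĩ] by rule 3.
/n/ — not in any rule's target class → [n].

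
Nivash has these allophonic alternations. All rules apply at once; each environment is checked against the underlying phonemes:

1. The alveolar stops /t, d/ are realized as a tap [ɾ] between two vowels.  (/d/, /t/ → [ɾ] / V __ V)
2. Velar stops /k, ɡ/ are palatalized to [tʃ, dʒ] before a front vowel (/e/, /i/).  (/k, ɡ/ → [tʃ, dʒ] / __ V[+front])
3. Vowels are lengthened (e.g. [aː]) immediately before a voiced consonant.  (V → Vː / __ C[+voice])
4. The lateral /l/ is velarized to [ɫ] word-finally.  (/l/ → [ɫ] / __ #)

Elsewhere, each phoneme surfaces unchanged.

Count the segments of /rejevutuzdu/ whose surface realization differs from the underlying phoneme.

4

Segments that undergo a rule: /e/ → [eː] (rule 3); /e/ → [eː] (rule 3); /t/ → [ɾ] (rule 1); /u/ → [uː] (rule 3).
All other segments surface unchanged.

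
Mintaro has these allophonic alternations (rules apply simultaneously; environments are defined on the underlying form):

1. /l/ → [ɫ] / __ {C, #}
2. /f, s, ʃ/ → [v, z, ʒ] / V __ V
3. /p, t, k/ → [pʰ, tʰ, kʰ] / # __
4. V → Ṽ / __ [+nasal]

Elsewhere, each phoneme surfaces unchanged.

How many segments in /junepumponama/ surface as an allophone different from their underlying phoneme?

Segments that undergo a rule: /u/ → [ũ] (rule 4); /u/ → [ũ] (rule 4); /o/ → [õ] (rule 4); /a/ → [ã] (rule 4).
All other segments surface unchanged.

4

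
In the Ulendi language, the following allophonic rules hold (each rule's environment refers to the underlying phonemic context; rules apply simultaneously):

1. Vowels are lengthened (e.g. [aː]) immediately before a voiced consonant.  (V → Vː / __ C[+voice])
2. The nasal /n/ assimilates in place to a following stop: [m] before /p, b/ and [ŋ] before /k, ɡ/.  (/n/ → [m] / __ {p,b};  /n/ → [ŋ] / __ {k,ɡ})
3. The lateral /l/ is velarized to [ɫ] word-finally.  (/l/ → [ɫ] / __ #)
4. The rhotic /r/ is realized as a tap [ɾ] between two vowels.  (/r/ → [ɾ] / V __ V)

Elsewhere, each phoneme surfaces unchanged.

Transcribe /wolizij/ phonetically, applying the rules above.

/w/ (word-initial) is unaffected → [w].
Rule 1 applies to /o/ (between /w/ and /l/: before a voiced consonant) → [oː].
/l/ — between /o/ and /i/; rule 3 does not apply here → [l].
/i/ meets the environment for rule 1 (before a voiced consonant) → [iː].
/z/ (between /i/ and /i/): no rule targets it → [z].
/i/ (between /z/ and /j/) occurs before a voiced consonant → [iː] by rule 1.
/j/ (word-final): no rule targets it → [j].

[woːliːziːj]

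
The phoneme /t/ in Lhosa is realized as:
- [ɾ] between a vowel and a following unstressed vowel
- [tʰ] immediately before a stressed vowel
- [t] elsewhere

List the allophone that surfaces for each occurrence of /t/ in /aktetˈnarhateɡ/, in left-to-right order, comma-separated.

Occurrence 1 (position 3): no conditioning environment matches → elsewhere allophone [t].
Occurrence 2 (position 5): no conditioning environment matches → elsewhere allophone [t].
Occurrence 3 (position 11): between a vowel and a following unstressed vowel → [ɾ].

[t], [t], [ɾ]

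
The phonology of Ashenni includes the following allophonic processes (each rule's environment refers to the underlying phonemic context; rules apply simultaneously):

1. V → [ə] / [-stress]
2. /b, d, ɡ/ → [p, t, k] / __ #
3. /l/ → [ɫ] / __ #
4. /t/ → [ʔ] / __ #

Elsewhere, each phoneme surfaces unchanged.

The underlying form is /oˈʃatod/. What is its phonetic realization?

[əˈʃatət]

/o/ (word-initial) occurs in an unstressed syllable → [ə] by rule 1.
/a/ (between /ʃ/ and /t/) fails the environment for rule 1, so it stays [a].
/t/ (between /a/ and /o/) fails the environment for rule 4, so it stays [t].
Rule 1 applies to /o/ (between /t/ and /d/: in an unstressed syllable) → [ə].
/d/ (word-final) occurs word-finally → [t] by rule 2.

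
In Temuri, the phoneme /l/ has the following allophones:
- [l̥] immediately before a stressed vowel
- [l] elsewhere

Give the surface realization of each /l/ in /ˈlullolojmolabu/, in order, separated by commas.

Occurrence 1 (position 1): immediately before a stressed vowel → [l̥].
Occurrence 2 (position 3): no conditioning environment matches → elsewhere allophone [l].
Occurrence 3 (position 4): no conditioning environment matches → elsewhere allophone [l].
Occurrence 4 (position 6): no conditioning environment matches → elsewhere allophone [l].
Occurrence 5 (position 11): no conditioning environment matches → elsewhere allophone [l].

[l̥], [l], [l], [l], [l]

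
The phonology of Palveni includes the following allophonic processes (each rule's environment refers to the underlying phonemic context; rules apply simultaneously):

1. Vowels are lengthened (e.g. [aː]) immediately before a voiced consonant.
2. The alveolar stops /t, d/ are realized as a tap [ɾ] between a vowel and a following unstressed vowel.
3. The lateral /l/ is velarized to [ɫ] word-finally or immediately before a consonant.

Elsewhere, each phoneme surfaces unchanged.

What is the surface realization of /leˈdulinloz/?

/l/ (word-initial): rule 3 targets it, but not word-finally or immediately before a consonant → unchanged [l].
/e/ (between /l/ and /d/) occurs before a voiced consonant → [eː] by rule 1.
/d/ — between /e/ and /u/; rule 2 does not apply here → [d].
Rule 1 applies to /u/ (between /d/ and /l/: before a voiced consonant) → [uː].
/l/ (between /u/ and /i/): rule 3 targets it, but not word-finally or immediately before a consonant → unchanged [l].
Rule 1 applies to /i/ (between /l/ and /n/: before a voiced consonant) → [iː].
/n/ (between /i/ and /l/): no rule targets it → [n].
/l/ (between /n/ and /o/) is in the target of rule 3 but the environment (word-finally or immediately before a consonant) is not met → [l].
Rule 1 applies to /o/ (between /l/ and /z/: before a voiced consonant) → [oː].
/z/ (word-final) is unaffected → [z].

[leːˈduːliːnloːz]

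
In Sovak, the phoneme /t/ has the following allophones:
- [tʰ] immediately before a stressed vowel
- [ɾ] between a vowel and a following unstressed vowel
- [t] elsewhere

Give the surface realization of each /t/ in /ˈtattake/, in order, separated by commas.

[tʰ], [t], [t]

Occurrence 1 (position 1): immediately before a stressed vowel → [tʰ].
Occurrence 2 (position 3): no conditioning environment matches → elsewhere allophone [t].
Occurrence 3 (position 4): no conditioning environment matches → elsewhere allophone [t].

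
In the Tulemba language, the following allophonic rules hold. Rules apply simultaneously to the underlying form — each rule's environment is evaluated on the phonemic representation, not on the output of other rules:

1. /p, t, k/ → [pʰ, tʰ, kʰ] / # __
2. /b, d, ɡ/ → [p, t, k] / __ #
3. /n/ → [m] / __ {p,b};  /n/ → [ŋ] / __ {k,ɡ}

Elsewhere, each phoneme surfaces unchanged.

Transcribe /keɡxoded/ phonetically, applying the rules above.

/k/ meets the environment for rule 1 (word-initially) → [kʰ].
/e/ (between /k/ and /ɡ/) is unaffected → [e].
/ɡ/ — between /e/ and /x/; rule 2 does not apply here → [ɡ].
/x/ (between /ɡ/ and /o/): no rule targets it → [x].
/o/ — not in any rule's target class → [o].
/d/ (between /o/ and /e/) fails the environment for rule 2, so it stays [d].
/e/ stays [e].
/d/ (word-final) occurs word-finally → [t] by rule 2.

[kʰeɡxodet]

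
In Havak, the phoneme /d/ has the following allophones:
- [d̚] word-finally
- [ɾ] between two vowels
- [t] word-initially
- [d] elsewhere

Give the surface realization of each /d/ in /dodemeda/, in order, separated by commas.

Occurrence 1 (position 1): word-initially → [t].
Occurrence 2 (position 3): between two vowels → [ɾ].
Occurrence 3 (position 7): between two vowels → [ɾ].

[t], [ɾ], [ɾ]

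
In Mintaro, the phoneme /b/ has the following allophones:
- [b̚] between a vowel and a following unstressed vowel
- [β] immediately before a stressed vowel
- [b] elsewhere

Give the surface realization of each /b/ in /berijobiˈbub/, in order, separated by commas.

[b], [b̚], [β], [b]

Occurrence 1 (position 1): no conditioning environment matches → elsewhere allophone [b].
Occurrence 2 (position 7): between a vowel and a following unstressed vowel → [b̚].
Occurrence 3 (position 9): immediately before a stressed vowel → [β].
Occurrence 4 (position 11): no conditioning environment matches → elsewhere allophone [b].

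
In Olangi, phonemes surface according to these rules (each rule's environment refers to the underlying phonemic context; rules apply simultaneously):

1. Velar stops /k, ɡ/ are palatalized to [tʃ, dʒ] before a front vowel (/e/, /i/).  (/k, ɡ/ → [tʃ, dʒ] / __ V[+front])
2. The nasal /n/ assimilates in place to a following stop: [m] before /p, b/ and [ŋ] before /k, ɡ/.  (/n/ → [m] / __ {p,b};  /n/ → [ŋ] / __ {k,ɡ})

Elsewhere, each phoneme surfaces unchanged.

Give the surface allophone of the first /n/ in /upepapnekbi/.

/n/ — between /p/ and /e/; rule 2 does not apply here → [n].

[n]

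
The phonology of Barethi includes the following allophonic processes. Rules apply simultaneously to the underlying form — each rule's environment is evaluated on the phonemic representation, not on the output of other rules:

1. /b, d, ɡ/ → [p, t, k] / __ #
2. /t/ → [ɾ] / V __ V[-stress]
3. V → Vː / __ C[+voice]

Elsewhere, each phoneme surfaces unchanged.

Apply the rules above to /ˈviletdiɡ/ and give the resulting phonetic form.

/v/ stays [v].
/i/ meets the environment for rule 3 (before a voiced consonant) → [iː].
/l/ (between /i/ and /e/) is unaffected → [l].
/e/ (between /l/ and /t/) fails the environment for rule 3, so it stays [e].
/t/ — between /e/ and /d/; rule 2 does not apply here → [t].
/d/ (between /t/ and /i/): rule 1 targets it, but not word-finally → unchanged [d].
/i/ (between /d/ and /ɡ/): before a voiced consonant, so rule 3 applies → [iː].
/ɡ/ (word-final) occurs word-finally → [k] by rule 1.

[ˈviːletdiːk]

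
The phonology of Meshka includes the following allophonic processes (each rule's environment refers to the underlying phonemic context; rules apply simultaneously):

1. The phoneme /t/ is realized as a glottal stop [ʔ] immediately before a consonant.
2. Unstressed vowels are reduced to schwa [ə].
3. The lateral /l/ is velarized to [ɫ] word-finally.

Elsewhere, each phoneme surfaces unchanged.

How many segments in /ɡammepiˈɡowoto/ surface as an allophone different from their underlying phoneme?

5

Segments that undergo a rule: /a/ → [ə] (rule 2); /e/ → [ə] (rule 2); /i/ → [ə] (rule 2); /o/ → [ə] (rule 2); /o/ → [ə] (rule 2).
All other segments surface unchanged.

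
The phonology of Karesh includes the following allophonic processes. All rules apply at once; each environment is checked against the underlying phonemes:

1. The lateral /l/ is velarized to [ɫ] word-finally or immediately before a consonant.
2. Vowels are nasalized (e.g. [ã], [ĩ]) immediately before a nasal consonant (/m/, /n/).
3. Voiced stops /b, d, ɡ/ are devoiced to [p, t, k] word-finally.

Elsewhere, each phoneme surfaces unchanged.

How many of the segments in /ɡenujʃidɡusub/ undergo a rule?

Segments that undergo a rule: /e/ → [ẽ] (rule 2); /b/ → [p] (rule 3).
All other segments surface unchanged.

2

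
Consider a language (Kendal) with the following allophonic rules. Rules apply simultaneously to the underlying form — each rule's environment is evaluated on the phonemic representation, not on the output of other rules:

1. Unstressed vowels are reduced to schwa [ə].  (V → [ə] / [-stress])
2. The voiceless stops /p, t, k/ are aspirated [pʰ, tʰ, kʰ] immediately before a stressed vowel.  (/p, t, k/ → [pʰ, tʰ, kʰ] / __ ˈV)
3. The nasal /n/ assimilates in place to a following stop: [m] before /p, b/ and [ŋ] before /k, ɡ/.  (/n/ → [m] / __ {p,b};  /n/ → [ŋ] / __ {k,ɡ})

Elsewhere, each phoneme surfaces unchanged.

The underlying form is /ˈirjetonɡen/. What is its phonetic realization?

[ˈirjətəŋɡən]

/i/ (word-initial) fails the environment for rule 1, so it stays [i].
/r/ (between /i/ and /j/): no rule targets it → [r].
/j/ (between /r/ and /e/): no rule targets it → [j].
/e/ (between /j/ and /t/) occurs in an unstressed syllable → [ə] by rule 1.
/t/ (between /e/ and /o/) is in the target of rule 2 but the environment (immediately before a stressed vowel) is not met → [t].
/o/ — between /t/ and /n/, in an unstressed syllable — surfaces as [ə] (rule 1).
/n/ (between /o/ and /ɡ/): before a labial or velar stop, so rule 3 applies → [ŋ].
/ɡ/ (between /n/ and /e/): no rule targets it → [ɡ].
/e/ — between /ɡ/ and /n/, in an unstressed syllable — surfaces as [ə] (rule 1).
/n/ (word-final): rule 3 targets it, but not before a labial or velar stop → unchanged [n].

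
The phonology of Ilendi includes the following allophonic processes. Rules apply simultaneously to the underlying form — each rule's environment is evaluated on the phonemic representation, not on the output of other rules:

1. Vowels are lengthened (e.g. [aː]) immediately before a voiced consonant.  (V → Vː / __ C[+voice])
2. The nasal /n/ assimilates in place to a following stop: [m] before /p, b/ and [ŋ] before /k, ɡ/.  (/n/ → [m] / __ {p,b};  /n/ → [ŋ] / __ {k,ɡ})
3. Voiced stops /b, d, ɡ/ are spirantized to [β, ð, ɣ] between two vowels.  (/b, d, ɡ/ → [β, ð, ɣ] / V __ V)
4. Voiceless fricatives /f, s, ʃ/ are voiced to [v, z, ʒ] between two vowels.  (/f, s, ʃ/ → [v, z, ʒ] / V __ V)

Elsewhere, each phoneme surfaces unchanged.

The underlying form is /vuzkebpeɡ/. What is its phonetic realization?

[vuːzkeːbpeːɡ]

/v/ (word-initial) is unaffected → [v].
Rule 1 applies to /u/ (between /v/ and /z/: before a voiced consonant) → [uː].
/z/ (between /u/ and /k/): no rule targets it → [z].
/k/ (between /z/ and /e/) is unaffected → [k].
Rule 1 applies to /e/ (between /k/ and /b/: before a voiced consonant) → [eː].
/b/ (between /e/ and /p/) fails the environment for rule 3, so it stays [b].
/p/ (between /b/ and /e/): no rule targets it → [p].
Rule 1 applies to /e/ (between /p/ and /ɡ/: before a voiced consonant) → [eː].
/ɡ/ — word-final; rule 3 does not apply here → [ɡ].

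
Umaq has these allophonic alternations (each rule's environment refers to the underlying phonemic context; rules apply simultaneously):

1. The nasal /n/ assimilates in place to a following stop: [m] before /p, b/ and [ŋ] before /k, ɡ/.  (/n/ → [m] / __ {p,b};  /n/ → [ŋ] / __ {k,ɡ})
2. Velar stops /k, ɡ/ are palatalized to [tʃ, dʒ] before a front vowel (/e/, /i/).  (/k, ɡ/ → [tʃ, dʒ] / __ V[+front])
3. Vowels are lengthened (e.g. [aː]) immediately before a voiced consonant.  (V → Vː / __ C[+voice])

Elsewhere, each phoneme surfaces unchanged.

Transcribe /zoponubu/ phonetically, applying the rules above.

[zopoːnuːbu]

/o/ (between /z/ and /p/) fails the environment for rule 3, so it stays [o].
/o/ (between /p/ and /n/): before a voiced consonant, so rule 3 applies → [oː].
/n/ (between /o/ and /u/) fails the environment for rule 1, so it stays [n].
/u/ (between /n/ and /b/): before a voiced consonant, so rule 3 applies → [uː].
/u/ (word-final) fails the environment for rule 3, so it stays [u].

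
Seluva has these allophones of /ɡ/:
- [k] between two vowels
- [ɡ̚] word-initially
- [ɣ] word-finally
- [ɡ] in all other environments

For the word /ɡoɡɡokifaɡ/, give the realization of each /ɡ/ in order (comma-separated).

Occurrence 1 (position 1): word-initially → [ɡ̚].
Occurrence 2 (position 3): no conditioning environment matches → elsewhere allophone [ɡ].
Occurrence 3 (position 4): no conditioning environment matches → elsewhere allophone [ɡ].
Occurrence 4 (position 10): word-finally → [ɣ].

[ɡ̚], [ɡ], [ɡ], [ɣ]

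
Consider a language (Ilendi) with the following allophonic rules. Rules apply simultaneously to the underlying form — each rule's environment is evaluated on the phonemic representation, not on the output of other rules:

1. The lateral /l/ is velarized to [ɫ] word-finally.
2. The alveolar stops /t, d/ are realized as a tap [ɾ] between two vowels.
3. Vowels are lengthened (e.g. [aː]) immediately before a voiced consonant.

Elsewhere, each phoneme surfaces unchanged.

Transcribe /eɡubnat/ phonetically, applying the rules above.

[eːɡuːbnat]

/e/ meets the environment for rule 3 (before a voiced consonant) → [eː].
/ɡ/ (between /e/ and /u/) is unaffected → [ɡ].
/u/ — between /ɡ/ and /b/, before a voiced consonant — surfaces as [uː] (rule 3).
/b/ (between /u/ and /n/) is unaffected → [b].
/n/ stays [n].
/a/ (between /n/ and /t/): rule 3 targets it, but not before a voiced consonant → unchanged [a].
/t/ (word-final): rule 2 targets it, but not between two vowels → unchanged [t].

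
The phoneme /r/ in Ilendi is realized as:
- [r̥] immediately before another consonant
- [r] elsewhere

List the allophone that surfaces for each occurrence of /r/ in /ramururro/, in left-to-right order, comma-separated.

[r], [r], [r̥], [r]

Occurrence 1 (position 1): no conditioning environment matches → elsewhere allophone [r].
Occurrence 2 (position 5): no conditioning environment matches → elsewhere allophone [r].
Occurrence 3 (position 7): immediately before another consonant → [r̥].
Occurrence 4 (position 8): no conditioning environment matches → elsewhere allophone [r].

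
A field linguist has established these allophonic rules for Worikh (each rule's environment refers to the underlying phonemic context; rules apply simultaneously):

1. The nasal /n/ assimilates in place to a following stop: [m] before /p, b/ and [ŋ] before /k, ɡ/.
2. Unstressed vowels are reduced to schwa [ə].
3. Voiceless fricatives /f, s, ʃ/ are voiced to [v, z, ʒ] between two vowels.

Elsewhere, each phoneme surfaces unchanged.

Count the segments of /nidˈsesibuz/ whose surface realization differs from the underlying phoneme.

4

Segments that undergo a rule: /i/ → [ə] (rule 2); /s/ → [z] (rule 3); /i/ → [ə] (rule 2); /u/ → [ə] (rule 2).
All other segments surface unchanged.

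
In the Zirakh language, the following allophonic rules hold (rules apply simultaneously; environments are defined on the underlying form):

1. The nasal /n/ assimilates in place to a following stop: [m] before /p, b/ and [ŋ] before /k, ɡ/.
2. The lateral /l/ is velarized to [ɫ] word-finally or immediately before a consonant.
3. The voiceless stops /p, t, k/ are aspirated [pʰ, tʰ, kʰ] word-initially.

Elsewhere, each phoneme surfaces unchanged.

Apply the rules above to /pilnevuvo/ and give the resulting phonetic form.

/p/ (word-initial) occurs word-initially → [pʰ] by rule 3.
/i/ (between /p/ and /l/) is unaffected → [i].
/l/ (between /i/ and /n/): word-finally or immediately before a consonant, so rule 2 applies → [ɫ].
/n/ (between /l/ and /e/) is in the target of rule 1 but the environment (before a labial or velar stop) is not met → [n].
/e/ — not in any rule's target class → [e].
/v/ (between /e/ and /u/): no rule targets it → [v].
/u/ (between /v/ and /v/): no rule targets it → [u].
/v/ (between /u/ and /o/) is unaffected → [v].
/o/ (word-final): no rule targets it → [o].

[pʰiɫnevuvo]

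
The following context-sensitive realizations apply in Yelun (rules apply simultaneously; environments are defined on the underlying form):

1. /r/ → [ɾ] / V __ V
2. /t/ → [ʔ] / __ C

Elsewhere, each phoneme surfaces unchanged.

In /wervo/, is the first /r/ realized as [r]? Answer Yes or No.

/r/ — between /e/ and /v/; rule 1 does not apply here → [r].
The actual realization is [r], which matches [r].

Yes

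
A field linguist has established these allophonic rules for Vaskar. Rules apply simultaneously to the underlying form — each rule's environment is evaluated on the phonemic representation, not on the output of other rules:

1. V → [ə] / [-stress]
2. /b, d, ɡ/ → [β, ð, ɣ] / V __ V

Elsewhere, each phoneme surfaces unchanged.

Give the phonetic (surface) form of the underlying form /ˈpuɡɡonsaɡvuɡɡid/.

[ˈpuɡɡənsəɡvəɡɡəd]

/p/ — not in any rule's target class → [p].
/u/ (between /p/ and /ɡ/): rule 1 targets it, but not in an unstressed syllable → unchanged [u].
/ɡ/ (between /u/ and /ɡ/) fails the environment for rule 2, so it stays [ɡ].
/ɡ/ — between /ɡ/ and /o/; rule 2 does not apply here → [ɡ].
/o/ — between /ɡ/ and /n/, in an unstressed syllable — surfaces as [ə] (rule 1).
/n/ stays [n].
/s/ (between /n/ and /a/): no rule targets it → [s].
/a/ meets the environment for rule 1 (in an unstressed syllable) → [ə].
/ɡ/ (between /a/ and /v/) is in the target of rule 2 but the environment (between two vowels) is not met → [ɡ].
/v/ stays [v].
/u/ — between /v/ and /ɡ/, in an unstressed syllable — surfaces as [ə] (rule 1).
/ɡ/ — between /u/ and /ɡ/; rule 2 does not apply here → [ɡ].
/ɡ/ — between /ɡ/ and /i/; rule 2 does not apply here → [ɡ].
/i/ — between /ɡ/ and /d/, in an unstressed syllable — surfaces as [ə] (rule 1).
/d/ (word-final) fails the environment for rule 2, so it stays [d].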